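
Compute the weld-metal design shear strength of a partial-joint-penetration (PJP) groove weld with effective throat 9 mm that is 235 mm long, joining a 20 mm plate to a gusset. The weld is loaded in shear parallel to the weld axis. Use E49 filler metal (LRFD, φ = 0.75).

φR_n ≈ 466 kN

E49XX → F_EXX = 490 MPa.
Effective throat (given) t_e = 9 mm.
A_we = 9 × 235 = 2115 mm².
F_nw = 0.6 F_EXX = 294 MPa.
φR_n = 0.75 × 294 × 2115 × 10⁻³ = 466.4 kN.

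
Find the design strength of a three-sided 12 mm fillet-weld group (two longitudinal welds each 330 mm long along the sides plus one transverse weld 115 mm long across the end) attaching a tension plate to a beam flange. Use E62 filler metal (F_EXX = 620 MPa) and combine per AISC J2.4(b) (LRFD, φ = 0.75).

t_e = 0.707 × 12 = 8.484 mm.
R_nwl = 0.6 × 620 × 8.484 × 660 × 10⁻³ = 2083 kN (longitudinal, 2 welds).
R_nwt = 0.6 × 620 × 8.484 × 115 × 10⁻³ = 362.9 kN (transverse, base value).
(i) R_nwl + R_nwt = 2446 kN; (ii) 0.85 R_nwl + 1.5 R_nwt = 2315 kN.
R_n = max = 2446 kN [governs: (i)]; φR_n = 1834 kN.

φR_n ≈ 1830 kN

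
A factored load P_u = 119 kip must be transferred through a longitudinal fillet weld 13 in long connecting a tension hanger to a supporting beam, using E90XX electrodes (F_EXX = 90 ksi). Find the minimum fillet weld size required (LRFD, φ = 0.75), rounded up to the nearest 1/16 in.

w = 3/8 in

Total weld length L = 13 in.
Required throat t_e = P_u / (φ × 0.6 F_EXX × L) = 119 / (0.75 × 0.6 × 90 × 13) = 0.226 in.
Required leg w = t_e / 0.707 = 0.3197 in → use 3/8 in.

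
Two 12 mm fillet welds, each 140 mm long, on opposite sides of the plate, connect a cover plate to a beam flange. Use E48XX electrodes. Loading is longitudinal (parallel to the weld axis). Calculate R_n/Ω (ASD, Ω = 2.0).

R_n/Ω ≈ 342 kN

E48XX → F_EXX = 480 MPa.
Effective throat t_e = 0.707 × 12 = 8.484 mm.
Total length L = 280 mm; A_we = 8.484 × 280 = 2376 mm².
F_nw = 0.6 F_EXX = 0.6 × 480 = 288 MPa.
R_n = 288 × 2376 × 10⁻³ = 684.1 kN; R_n/Ω = 684.1/2.0 = 342.1 kN.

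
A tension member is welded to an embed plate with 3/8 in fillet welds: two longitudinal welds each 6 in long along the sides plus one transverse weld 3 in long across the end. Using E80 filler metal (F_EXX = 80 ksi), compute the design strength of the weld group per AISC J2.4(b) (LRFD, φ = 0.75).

φR_n ≈ 143 kips

t_e = 0.707 × 0.375 = 0.2651 in.
R_nwl = 0.6 × 80 × 0.2651 × 12 = 152.7 kips (longitudinal, 2 welds).
R_nwt = 0.6 × 80 × 0.2651 × 3 = 38.18 kips (transverse, base value).
(i) R_nwl + R_nwt = 190.9 kips; (ii) 0.85 R_nwl + 1.5 R_nwt = 187.1 kips.
R_n = max = 190.9 kips [governs: (i)]; φR_n = 143.2 kips.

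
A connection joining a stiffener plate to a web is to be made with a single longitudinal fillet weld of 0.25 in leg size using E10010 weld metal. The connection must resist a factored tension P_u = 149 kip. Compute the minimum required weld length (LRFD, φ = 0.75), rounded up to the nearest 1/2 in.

L = 19 in

E100XX → F_EXX = 100 ksi.
Throat t_e = 0.707 × 0.25 = 0.1767 in.
φr_n = 0.75 × 0.6 × 100 × 0.1767 = 7.954 kip/in.
L_req = P_u / φr_n = 149 / 7.954 = 18.73 in total.
Round up → use L = 19 in.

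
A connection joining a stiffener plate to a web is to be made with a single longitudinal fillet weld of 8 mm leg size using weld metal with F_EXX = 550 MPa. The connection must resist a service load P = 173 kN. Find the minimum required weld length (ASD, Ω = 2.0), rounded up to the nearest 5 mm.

L = 190 mm

Throat t_e = 0.707 × 8 = 5.656 mm.
r_n/Ω = (0.6 × 550 × 5.656) / 2.0 = 933.2 N/mm = 0.9332 kN/mm.
L_req = P / (r_n/Ω) = 173 / 0.9332 = 185.4 mm total.
Round up → use L = 190 mm.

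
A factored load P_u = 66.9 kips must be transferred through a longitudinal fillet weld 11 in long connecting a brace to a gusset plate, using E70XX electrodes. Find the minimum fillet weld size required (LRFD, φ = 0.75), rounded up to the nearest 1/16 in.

E70XX → F_EXX = 70 ksi.
Total weld length L = 11 in.
Required throat t_e = P_u / (φ × 0.6 F_EXX × L) = 66.9 / (0.75 × 0.6 × 70 × 11) = 0.1931 in.
Required leg w = t_e / 0.707 = 0.2731 in → use 5/16 in.

w = 5/16 in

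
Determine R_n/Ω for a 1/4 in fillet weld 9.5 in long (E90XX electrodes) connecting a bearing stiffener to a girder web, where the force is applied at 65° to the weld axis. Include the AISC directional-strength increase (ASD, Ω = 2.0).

R_n/Ω ≈ 64.9 kip

E90XX → F_EXX = 90 ksi.
t_e = 0.707 × 0.25 = 0.1767 in; A_we = 0.1767 × 9.5 = 1.679 in².
Directional factor: 1.0 + 0.5 sin^1.5(65°) = 1.431.
F_nw = 0.6 × 90 × 1.431 = 77.3 ksi.
R_n/Ω = (77.3 × 1.679) / 2.0 = 64.89 kip.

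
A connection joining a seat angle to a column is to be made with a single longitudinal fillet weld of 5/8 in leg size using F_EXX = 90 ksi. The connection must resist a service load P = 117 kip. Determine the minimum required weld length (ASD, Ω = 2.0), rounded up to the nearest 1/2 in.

L = 10 in

Throat t_e = 0.707 × 0.625 = 0.4419 in.
r_n/Ω = (0.6 × 90 × 0.4419) / 2.0 = 11.93 kip/in.
L_req = P / (r_n/Ω) = 117 / 11.93 = 9.807 in total.
Round up → use L = 10 in.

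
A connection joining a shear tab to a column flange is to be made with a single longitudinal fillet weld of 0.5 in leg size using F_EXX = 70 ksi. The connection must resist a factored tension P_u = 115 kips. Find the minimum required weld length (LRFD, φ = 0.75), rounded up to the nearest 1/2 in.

Throat t_e = 0.707 × 0.5 = 0.3535 in.
φr_n = 0.75 × 0.6 × 70 × 0.3535 = 11.14 kips/in.
L_req = P_u / φr_n = 115 / 11.14 = 10.33 in total.
Round up → use L = 10.5 in.

L = 10.5 in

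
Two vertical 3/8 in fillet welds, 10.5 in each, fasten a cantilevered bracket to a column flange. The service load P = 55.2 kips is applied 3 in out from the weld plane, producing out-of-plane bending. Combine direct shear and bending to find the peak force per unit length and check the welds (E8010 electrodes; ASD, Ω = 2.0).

E80XX → F_EXX = 80 ksi.
L_w = 2 × 10.5 = 21 in; section modulus (unit throat) S = 2 × L²/6 = 36.75 in².
Direct shear f_v = P/L_w = 55.2/21 = 2.629 kip/in.
Moment M = P × e = 55.2 × 3 = 165.6 kip·in; bending f_b = M/S = 4.506 kip/in.
f_max = √(f_v² + f_b²) = √(2.629² + 4.506²) = 5.217 kip/in.
r_n/Ω = (1/2.0) × 0.6 × 80 × (0.707 × 0.375) = 6.363 kip/in → adequate.

f_max ≈ 5.22 kip/in; adequate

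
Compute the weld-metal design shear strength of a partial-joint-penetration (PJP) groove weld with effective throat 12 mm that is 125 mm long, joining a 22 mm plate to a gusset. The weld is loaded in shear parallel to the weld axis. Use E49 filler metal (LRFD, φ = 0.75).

φR_n ≈ 331 kN

E49XX → F_EXX = 490 MPa.
Effective throat (given) t_e = 12 mm.
A_we = 12 × 125 = 1500 mm².
F_nw = 0.6 F_EXX = 294 MPa.
φR_n = 0.75 × 294 × 1500 × 10⁻³ = 330.8 kN.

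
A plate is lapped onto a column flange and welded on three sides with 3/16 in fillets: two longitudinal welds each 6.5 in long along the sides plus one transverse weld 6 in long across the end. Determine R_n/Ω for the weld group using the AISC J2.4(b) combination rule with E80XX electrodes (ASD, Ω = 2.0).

R_n/Ω ≈ 63.8 kip

E80XX → F_EXX = 80 ksi.
t_e = 0.707 × 0.1875 = 0.1326 in.
R_nwl = 0.6 × 80 × 0.1326 × 13 = 82.72 kip (longitudinal, 2 welds).
R_nwt = 0.6 × 80 × 0.1326 × 6 = 38.18 kip (transverse, base value).
(i) R_nwl + R_nwt = 120.9 kip; (ii) 0.85 R_nwl + 1.5 R_nwt = 127.6 kip.
R_n = max = 127.6 kip [governs: (ii)]; R_n/Ω = 63.79 kip.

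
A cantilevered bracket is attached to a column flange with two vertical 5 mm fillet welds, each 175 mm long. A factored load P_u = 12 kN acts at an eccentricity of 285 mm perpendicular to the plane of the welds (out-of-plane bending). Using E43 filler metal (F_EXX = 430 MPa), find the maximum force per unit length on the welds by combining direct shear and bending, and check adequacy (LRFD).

f_max ≈ 337 N/mm; adequate

L_w = 2 × 175 = 350 mm; section modulus (unit throat) S = 2 × L²/6 = 10210 mm².
Direct shear f_v = P/L_w = 12×10³/350 = 34.29 N/mm.
Moment M = P × e = 12×10³ × 285 = 3420000 N·mm; bending f_b = M/S = 335 N/mm.
f_max = √(f_v² + f_b²) = √(34.29² + 335²) = 336.8 N/mm.
φr_n = 0.75 × 0.6 × 430 × (0.707 × 5) = 684 N/mm → adequate.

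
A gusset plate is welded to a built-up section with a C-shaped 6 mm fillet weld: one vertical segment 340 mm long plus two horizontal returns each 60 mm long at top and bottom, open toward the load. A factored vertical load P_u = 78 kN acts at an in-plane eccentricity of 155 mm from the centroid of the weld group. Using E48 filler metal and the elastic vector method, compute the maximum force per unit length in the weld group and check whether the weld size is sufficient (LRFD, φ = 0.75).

f_max ≈ 398 N/mm; adequate

E48XX → F_EXX = 480 MPa.
Total weld length L_w = 460 mm. Treat welds as unit-width lines.
Centroid: x̄ = 2×60×30 / 460 = 7.826 mm from the vertical weld.
Polar moment about centroid: J = I_x + I_y = [340³/12 + 2×60×170²] + [340×7.826² + 2(60³/12 + 60×22.17²)] = 6859000 mm³.
Direct shear f_v = P/L_w = 78×10³ / 460 = 169.6 N/mm (vertical).
Torsion M = P·e = 78×10³ × 155 = 12090000 N·mm.
Critical point at (x, y) = (52.17, 170) from centroid. f_tx = M·y/J = 299.6 N/mm; f_ty = M·x/J = 91.96 N/mm.
Resultant f_max = √[f_tx² + (f_v + f_ty)²] = √[299.6² + (169.6 + 91.96)²] = 397.7 N/mm.
Capacity per unit length: φr_n = 0.75 × 0.6 × 480 × (0.707 × 6) = 916.3 N/mm.
397.7 ≤ 916.3 → adequate.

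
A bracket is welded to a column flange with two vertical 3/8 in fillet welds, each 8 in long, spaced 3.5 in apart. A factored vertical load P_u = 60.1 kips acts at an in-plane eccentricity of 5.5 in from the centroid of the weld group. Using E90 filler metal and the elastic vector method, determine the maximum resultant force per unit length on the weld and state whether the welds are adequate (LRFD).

f_max ≈ 12.7 kip/in; NOT adequate

E90XX → F_EXX = 90 ksi.
Total weld length L_w = 16 in. Treat welds as unit-width lines.
Polar moment about centroid: J = 2[d³/12 + d(b/2)²] = 2[8³/12 + 8×1.75²] = 134.3 in³.
Direct shear f_v = P/L_w = 60.1 / 16 = 3.756 kip/in (vertical).
Torsion M = P·e = 60.1 × 5.5 = 330.55 kip·in.
Critical point at (x, y) = (1.75, 4) from centroid. f_tx = M·y/J = 9.843 kip/in; f_ty = M·x/J = 4.306 kip/in.
Resultant f_max = √[f_tx² + (f_v + f_ty)²] = √[9.843² + (3.756 + 4.306)²] = 12.72 kip/in.
Capacity per unit length: φr_n = 0.75 × 0.6 × 90 × (0.707 × 0.375) = 10.74 kip/in.
12.72 > 10.74 → NOT adequate.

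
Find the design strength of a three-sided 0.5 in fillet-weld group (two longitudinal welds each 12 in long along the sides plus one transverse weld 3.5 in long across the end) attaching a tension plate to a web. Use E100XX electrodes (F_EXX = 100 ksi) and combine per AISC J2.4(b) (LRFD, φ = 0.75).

t_e = 0.707 × 0.5 = 0.3535 in.
R_nwl = 0.6 × 100 × 0.3535 × 24 = 509 kip (longitudinal, 2 welds).
R_nwt = 0.6 × 100 × 0.3535 × 3.5 = 74.23 kip (transverse, base value).
(i) R_nwl + R_nwt = 583.3 kip; (ii) 0.85 R_nwl + 1.5 R_nwt = 544 kip.
R_n = max = 583.3 kip [governs: (i)]; φR_n = 437.5 kip.

φR_n ≈ 437 kip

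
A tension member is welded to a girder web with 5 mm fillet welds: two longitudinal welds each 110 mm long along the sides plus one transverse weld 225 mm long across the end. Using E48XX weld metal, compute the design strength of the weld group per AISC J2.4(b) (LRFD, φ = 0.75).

E48XX → F_EXX = 480 MPa.
t_e = 0.707 × 5 = 3.535 mm.
R_nwl = 0.6 × 480 × 3.535 × 220 × 10⁻³ = 224 kN (longitudinal, 2 welds).
R_nwt = 0.6 × 480 × 3.535 × 225 × 10⁻³ = 229.1 kN (transverse, base value).
(i) R_nwl + R_nwt = 453 kN; (ii) 0.85 R_nwl + 1.5 R_nwt = 534 kN.
R_n = max = 534 kN [governs: (ii)]; φR_n = 400.5 kN.

φR_n ≈ 400 kN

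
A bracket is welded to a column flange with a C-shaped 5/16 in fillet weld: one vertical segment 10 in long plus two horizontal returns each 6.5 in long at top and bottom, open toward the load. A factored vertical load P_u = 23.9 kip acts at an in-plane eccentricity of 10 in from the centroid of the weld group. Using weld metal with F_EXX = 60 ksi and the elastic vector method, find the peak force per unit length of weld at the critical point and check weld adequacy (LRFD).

f_max ≈ 3.96 kip/in; adequate

Total weld length L_w = 23 in. Treat welds as unit-width lines.
Centroid: x̄ = 2×6.5×3.25 / 23 = 1.837 in from the vertical weld.
Polar moment about centroid: J = I_x + I_y = [10³/12 + 2×6.5×5²] + [10×1.837² + 2(6.5³/12 + 6.5×1.413²)] = 513.8 in³.
Direct shear f_v = P/L_w = 23.9 / 23 = 1.039 kip/in (vertical).
Torsion M = P·e = 23.9 × 10 = 239 kip·in.
Critical point at (x, y) = (4.663, 5) from centroid. f_tx = M·y/J = 2.326 kip/in; f_ty = M·x/J = 2.169 kip/in.
Resultant f_max = √[f_tx² + (f_v + f_ty)²] = √[2.326² + (1.039 + 2.169)²] = 3.963 kip/in.
Capacity per unit length: φr_n = 0.75 × 0.6 × 60 × (0.707 × 0.3125) = 5.965 kip/in.
3.963 ≤ 5.965 → adequate.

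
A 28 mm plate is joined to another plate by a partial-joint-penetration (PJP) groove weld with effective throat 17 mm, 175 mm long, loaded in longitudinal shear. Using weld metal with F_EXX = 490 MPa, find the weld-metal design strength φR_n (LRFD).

φR_n ≈ 656 kN

Effective throat (given) t_e = 17 mm.
A_we = 17 × 175 = 2975 mm².
F_nw = 0.6 F_EXX = 294 MPa.
φR_n = 0.75 × 294 × 2975 × 10⁻³ = 656 kN.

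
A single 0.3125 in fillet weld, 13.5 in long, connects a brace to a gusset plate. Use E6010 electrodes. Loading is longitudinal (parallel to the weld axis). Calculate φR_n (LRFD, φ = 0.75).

φR_n ≈ 80.5 kips

E60XX → F_EXX = 60 ksi.
Effective throat t_e = 0.707 × 0.3125 = 0.2209 in.
Total length L = 13.5 in; A_we = 0.2209 × 13.5 = 2.983 in².
F_nw = 0.6 F_EXX = 0.6 × 60 = 36 ksi.
φR_n = 0.75 × 36 × 2.983 = 80.53 kips.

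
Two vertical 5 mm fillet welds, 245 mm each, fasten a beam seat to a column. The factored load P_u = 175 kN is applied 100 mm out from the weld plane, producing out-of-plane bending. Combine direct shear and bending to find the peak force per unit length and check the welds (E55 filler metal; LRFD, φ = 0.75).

E55XX → F_EXX = 550 MPa.
L_w = 2 × 245 = 490 mm; section modulus (unit throat) S = 2 × L²/6 = 20010 mm².
Direct shear f_v = P/L_w = 175×10³/490 = 357.1 N/mm.
Moment M = P × e = 175×10³ × 100 = 17500000 N·mm; bending f_b = M/S = 874.6 N/mm.
f_max = √(f_v² + f_b²) = √(357.1² + 874.6²) = 944.7 N/mm.
φr_n = 0.75 × 0.6 × 550 × (0.707 × 5) = 874.9 N/mm → NOT adequate.

f_max ≈ 945 N/mm; NOT adequate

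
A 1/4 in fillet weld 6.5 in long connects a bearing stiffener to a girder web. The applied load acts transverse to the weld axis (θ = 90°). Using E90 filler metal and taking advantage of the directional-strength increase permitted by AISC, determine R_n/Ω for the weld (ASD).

R_n/Ω ≈ 46.5 kip

E90XX → F_EXX = 90 ksi.
t_e = 0.707 × 0.25 = 0.1767 in; A_we = 0.1767 × 6.5 = 1.149 in².
Directional factor: 1.0 + 0.5 sin^1.5(90°) = 1.5.
F_nw = 0.6 × 90 × 1.5 = 81 ksi.
R_n/Ω = (81 × 1.149) / 2.0 = 46.53 kip.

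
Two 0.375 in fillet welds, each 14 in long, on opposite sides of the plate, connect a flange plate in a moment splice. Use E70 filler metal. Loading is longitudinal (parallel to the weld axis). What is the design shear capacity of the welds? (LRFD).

φR_n ≈ 234 kips

E70XX → F_EXX = 70 ksi.
Effective throat t_e = 0.707 × 0.375 = 0.2651 in.
Total length L = 28 in; A_we = 0.2651 × 28 = 7.423 in².
F_nw = 0.6 F_EXX = 0.6 × 70 = 42 ksi.
φR_n = 0.75 × 42 × 7.423 = 233.8 kips.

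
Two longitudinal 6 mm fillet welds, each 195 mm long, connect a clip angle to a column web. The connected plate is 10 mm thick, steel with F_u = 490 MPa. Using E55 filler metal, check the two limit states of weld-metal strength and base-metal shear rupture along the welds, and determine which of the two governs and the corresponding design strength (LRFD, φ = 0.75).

E55XX → F_EXX = 550 MPa.
t_e = 0.707 × 6 = 4.242 mm; L = 390 mm.
Weld metal: φR_n = 0.75 × 0.6 × 550 × 4.242 × 390 × 10⁻³ = 409.5 kN.
Base metal (shear rupture): φR_n = 0.75 × 0.6 × 490 × 10 × 390 × 10⁻³ = 860 kN.
Governing: weld metal.

φR_n ≈ 409 kN (weld metal governs)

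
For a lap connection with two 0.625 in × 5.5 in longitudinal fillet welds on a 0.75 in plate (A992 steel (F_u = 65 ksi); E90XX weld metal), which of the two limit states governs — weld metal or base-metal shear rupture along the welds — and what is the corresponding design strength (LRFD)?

φR_n ≈ 197 kip (weld metal governs)

E90XX → F_EXX = 90 ksi.
t_e = 0.707 × 0.625 = 0.4419 in; L = 11 in.
Weld metal: φR_n = 0.75 × 0.6 × 90 × 0.4419 × 11 = 196.9 kip.
Base metal (shear rupture): φR_n = 0.75 × 0.6 × 65 × 0.75 × 11 = 241.3 kip.
Governing: weld metal.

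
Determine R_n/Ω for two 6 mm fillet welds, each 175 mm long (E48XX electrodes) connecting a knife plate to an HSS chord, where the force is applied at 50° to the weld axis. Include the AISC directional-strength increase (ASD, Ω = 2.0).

R_n/Ω ≈ 285 kN

E48XX → F_EXX = 480 MPa.
t_e = 0.707 × 6 = 4.242 mm; A_we = 4.242 × 350 = 1485 mm².
Directional factor: 1.0 + 0.5 sin^1.5(50°) = 1.335.
F_nw = 0.6 × 480 × 1.335 = 384.5 MPa.
R_n/Ω = (384.5 × 1485) / 2.0 × 10⁻³ = 285.5 kN.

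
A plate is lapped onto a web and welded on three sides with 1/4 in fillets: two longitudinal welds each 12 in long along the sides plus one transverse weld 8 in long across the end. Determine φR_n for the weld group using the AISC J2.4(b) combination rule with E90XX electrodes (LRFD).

E90XX → F_EXX = 90 ksi.
t_e = 0.707 × 0.25 = 0.1767 in.
R_nwl = 0.6 × 90 × 0.1767 × 24 = 229.1 kip (longitudinal, 2 welds).
R_nwt = 0.6 × 90 × 0.1767 × 8 = 76.36 kip (transverse, base value).
(i) R_nwl + R_nwt = 305.4 kip; (ii) 0.85 R_nwl + 1.5 R_nwt = 309.2 kip.
R_n = max = 309.2 kip [governs: (ii)]; φR_n = 231.9 kip.

φR_n ≈ 232 kip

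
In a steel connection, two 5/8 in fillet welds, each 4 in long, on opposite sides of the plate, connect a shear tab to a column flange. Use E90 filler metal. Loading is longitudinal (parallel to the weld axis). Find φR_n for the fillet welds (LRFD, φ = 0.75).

φR_n ≈ 143 kip

E90XX → F_EXX = 90 ksi.
Effective throat t_e = 0.707 × 0.625 = 0.4419 in.
Total length L = 8 in; A_we = 0.4419 × 8 = 3.535 in².
F_nw = 0.6 F_EXX = 0.6 × 90 = 54 ksi.
φR_n = 0.75 × 54 × 3.535 = 143.2 kip.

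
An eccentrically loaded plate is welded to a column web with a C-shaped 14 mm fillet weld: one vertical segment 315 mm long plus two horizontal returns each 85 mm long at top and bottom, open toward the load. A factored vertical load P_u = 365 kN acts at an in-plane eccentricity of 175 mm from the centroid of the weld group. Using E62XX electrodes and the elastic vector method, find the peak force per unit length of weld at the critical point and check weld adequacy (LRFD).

E62XX → F_EXX = 620 MPa.
Total weld length L_w = 485 mm. Treat welds as unit-width lines.
Centroid: x̄ = 2×85×42.5 / 485 = 14.9 mm from the vertical weld.
Polar moment about centroid: J = I_x + I_y = [315³/12 + 2×85×157.5²] + [315×14.9² + 2(85³/12 + 85×27.6²)] = 7124000 mm³.
Direct shear f_v = P/L_w = 365×10³ / 485 = 752.6 N/mm (vertical).
Torsion M = P·e = 365×10³ × 175 = 63875000 N·mm.
Critical point at (x, y) = (70.1, 157.5) from centroid. f_tx = M·y/J = 1412 N/mm; f_ty = M·x/J = 628.6 N/mm.
Resultant f_max = √[f_tx² + (f_v + f_ty)²] = √[1412² + (752.6 + 628.6)²] = 1975 N/mm.
Capacity per unit length: φr_n = 0.75 × 0.6 × 620 × (0.707 × 14) = 2762 N/mm.
1975 ≤ 2762 → adequate.

f_max ≈ 1980 N/mm; adequate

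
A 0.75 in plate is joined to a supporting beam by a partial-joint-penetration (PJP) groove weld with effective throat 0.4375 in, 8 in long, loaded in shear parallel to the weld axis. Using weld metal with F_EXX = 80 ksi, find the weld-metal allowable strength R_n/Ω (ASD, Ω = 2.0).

R_n/Ω ≈ 84 kips

Effective throat (given) t_e = 0.4375 in.
A_we = 0.4375 × 8 = 3.5 in².
F_nw = 0.6 F_EXX = 48 ksi.
R_n/Ω = (48 × 3.5) / 2.0 = 84 kips.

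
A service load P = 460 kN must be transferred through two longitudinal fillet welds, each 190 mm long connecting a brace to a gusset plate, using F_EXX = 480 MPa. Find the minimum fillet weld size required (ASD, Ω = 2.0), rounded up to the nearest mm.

Total weld length L = 380 mm.
Required throat t_e = P × Ω / (0.6 F_EXX × L) = 460 × 2.0 / (0.6 × 480 × 380 × 10⁻³) = 8.406 mm.
Required leg w = t_e / 0.707 = 11.89 mm → use 12 mm.

w = 12 mm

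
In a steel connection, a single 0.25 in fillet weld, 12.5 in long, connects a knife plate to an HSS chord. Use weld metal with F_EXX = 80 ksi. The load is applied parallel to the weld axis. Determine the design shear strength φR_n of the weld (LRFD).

Effective throat t_e = 0.707 × 0.25 = 0.1767 in.
Total length L = 12.5 in; A_we = 0.1767 × 12.5 = 2.209 in².
F_nw = 0.6 F_EXX = 0.6 × 80 = 48 ksi.
φR_n = 0.75 × 48 × 2.209 = 79.54 kip.

φR_n ≈ 79.5 kip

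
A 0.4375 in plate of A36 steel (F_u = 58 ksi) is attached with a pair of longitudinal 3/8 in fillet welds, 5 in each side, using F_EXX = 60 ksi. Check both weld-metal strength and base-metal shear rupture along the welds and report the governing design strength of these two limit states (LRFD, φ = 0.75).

t_e = 0.707 × 0.375 = 0.2651 in; L = 10 in.
Weld metal: φR_n = 0.75 × 0.6 × 60 × 0.2651 × 10 = 71.58 kips.
Base metal (shear rupture): φR_n = 0.75 × 0.6 × 58 × 0.4375 × 10 = 114.2 kips.
Governing: weld metal.

φR_n ≈ 71.6 kips (weld metal governs)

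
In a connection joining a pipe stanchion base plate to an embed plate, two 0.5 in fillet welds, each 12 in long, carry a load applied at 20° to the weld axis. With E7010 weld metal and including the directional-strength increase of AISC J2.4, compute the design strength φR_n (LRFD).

φR_n ≈ 294 kip

E70XX → F_EXX = 70 ksi.
t_e = 0.707 × 0.5 = 0.3535 in; A_we = 0.3535 × 24 = 8.484 in².
Directional factor: 1.0 + 0.5 sin^1.5(20°) = 1.1.
F_nw = 0.6 × 70 × 1.1 = 46.2 ksi.
φR_n = 0.75 × 46.2 × 8.484 = 294 kip.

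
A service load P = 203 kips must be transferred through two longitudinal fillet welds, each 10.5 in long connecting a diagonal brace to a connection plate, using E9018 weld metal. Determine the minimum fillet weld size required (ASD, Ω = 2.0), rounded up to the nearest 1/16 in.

E90XX → F_EXX = 90 ksi.
Total weld length L = 21 in.
Required throat t_e = P × Ω / (0.6 F_EXX × L) = 203 × 2.0 / (0.6 × 90 × 21) = 0.358 in.
Required leg w = t_e / 0.707 = 0.5064 in → use 9/16 in.

w = 9/16 in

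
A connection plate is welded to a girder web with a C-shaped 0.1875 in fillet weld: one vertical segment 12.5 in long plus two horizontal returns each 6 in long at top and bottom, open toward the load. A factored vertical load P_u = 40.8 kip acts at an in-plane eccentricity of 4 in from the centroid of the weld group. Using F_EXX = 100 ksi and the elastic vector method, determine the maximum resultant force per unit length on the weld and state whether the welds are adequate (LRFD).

Total weld length L_w = 24.5 in. Treat welds as unit-width lines.
Centroid: x̄ = 2×6×3 / 24.5 = 1.469 in from the vertical weld.
Polar moment about centroid: J = I_x + I_y = [12.5³/12 + 2×6×6.25²] + [12.5×1.469² + 2(6³/12 + 6×1.531²)] = 722.6 in³.
Direct shear f_v = P/L_w = 40.8 / 24.5 = 1.665 kip/in (vertical).
Torsion M = P·e = 40.8 × 4 = 163.2 kip·in.
Critical point at (x, y) = (4.531, 6.25) from centroid. f_tx = M·y/J = 1.412 kip/in; f_ty = M·x/J = 1.023 kip/in.
Resultant f_max = √[f_tx² + (f_v + f_ty)²] = √[1.412² + (1.665 + 1.023)²] = 3.037 kip/in.
Capacity per unit length: φr_n = 0.75 × 0.6 × 100 × (0.707 × 0.1875) = 5.965 kip/in.
3.037 ≤ 5.965 → adequate.

f_max ≈ 3.04 kip/in; adequate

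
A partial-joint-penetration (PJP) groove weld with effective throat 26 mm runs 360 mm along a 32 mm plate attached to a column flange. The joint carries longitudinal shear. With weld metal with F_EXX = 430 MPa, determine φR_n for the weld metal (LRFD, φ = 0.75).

φR_n ≈ 1810 kN

Effective throat (given) t_e = 26 mm.
A_we = 26 × 360 = 9360 mm².
F_nw = 0.6 F_EXX = 258 MPa.
φR_n = 0.75 × 258 × 9360 × 10⁻³ = 1811 kN.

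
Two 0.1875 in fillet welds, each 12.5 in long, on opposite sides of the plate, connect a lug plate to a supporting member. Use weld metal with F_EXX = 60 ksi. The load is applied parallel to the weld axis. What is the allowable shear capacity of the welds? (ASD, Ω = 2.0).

R_n/Ω ≈ 59.7 kips

Effective throat t_e = 0.707 × 0.1875 = 0.1326 in.
Total length L = 25 in; A_we = 0.1326 × 25 = 3.314 in².
F_nw = 0.6 F_EXX = 0.6 × 60 = 36 ksi.
R_n = 36 × 3.314 = 119.3 kips; R_n/Ω = 119.3/2.0 = 59.65 kips.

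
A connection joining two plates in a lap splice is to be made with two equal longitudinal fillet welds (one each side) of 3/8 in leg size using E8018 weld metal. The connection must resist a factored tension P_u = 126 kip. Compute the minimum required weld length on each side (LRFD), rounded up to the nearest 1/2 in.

E80XX → F_EXX = 80 ksi.
Throat t_e = 0.707 × 0.375 = 0.2651 in.
φr_n = 0.75 × 0.6 × 80 × 0.2651 = 9.544 kip/in.
L_req = P_u / φr_n = 126 / 9.544 = 13.2 in total.
Per side: 13.2 / 2 = 6.601 in.
Round up → use L = 7 in on each side.

L = 7 in on each side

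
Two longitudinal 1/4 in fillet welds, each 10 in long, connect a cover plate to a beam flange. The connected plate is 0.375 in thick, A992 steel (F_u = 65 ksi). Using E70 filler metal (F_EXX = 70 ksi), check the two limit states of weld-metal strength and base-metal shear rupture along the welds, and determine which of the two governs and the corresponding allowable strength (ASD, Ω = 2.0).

t_e = 0.707 × 0.25 = 0.1767 in; L = 20 in.
Weld metal: R_n/Ω = (1/2.0) × 0.6 × 70 × 0.1767 × 20 = 74.23 kip.
Base metal (shear rupture): R_n/Ω = (1/2.0) × 0.6 × 65 × 0.375 × 20 = 146.2 kip.
Governing: weld metal.

R_n/Ω ≈ 74.2 kip (weld metal governs)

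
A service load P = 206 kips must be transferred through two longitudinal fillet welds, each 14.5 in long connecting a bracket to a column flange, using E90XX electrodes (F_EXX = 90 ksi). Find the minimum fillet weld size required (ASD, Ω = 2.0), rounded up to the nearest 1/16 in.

w = 3/8 in

Total weld length L = 29 in.
Required throat t_e = P × Ω / (0.6 F_EXX × L) = 206 × 2.0 / (0.6 × 90 × 29) = 0.2631 in.
Required leg w = t_e / 0.707 = 0.3721 in → use 3/8 in.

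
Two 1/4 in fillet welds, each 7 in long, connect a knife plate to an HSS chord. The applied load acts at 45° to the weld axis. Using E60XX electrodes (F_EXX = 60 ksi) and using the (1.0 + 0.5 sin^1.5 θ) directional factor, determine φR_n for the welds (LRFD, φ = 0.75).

t_e = 0.707 × 0.25 = 0.1767 in; A_we = 0.1767 × 14 = 2.474 in².
Directional factor: 1.0 + 0.5 sin^1.5(45°) = 1.297.
F_nw = 0.6 × 60 × 1.297 = 46.7 ksi.
φR_n = 0.75 × 46.7 × 2.474 = 86.67 kips.

φR_n ≈ 86.7 kips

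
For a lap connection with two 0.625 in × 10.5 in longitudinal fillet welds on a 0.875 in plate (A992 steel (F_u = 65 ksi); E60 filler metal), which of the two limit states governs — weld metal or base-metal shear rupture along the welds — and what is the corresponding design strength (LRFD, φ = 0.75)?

φR_n ≈ 251 kip (weld metal governs)

E60XX → F_EXX = 60 ksi.
t_e = 0.707 × 0.625 = 0.4419 in; L = 21 in.
Weld metal: φR_n = 0.75 × 0.6 × 60 × 0.4419 × 21 = 250.5 kip.
Base metal (shear rupture): φR_n = 0.75 × 0.6 × 65 × 0.875 × 21 = 537.5 kip.
Governing: weld metal.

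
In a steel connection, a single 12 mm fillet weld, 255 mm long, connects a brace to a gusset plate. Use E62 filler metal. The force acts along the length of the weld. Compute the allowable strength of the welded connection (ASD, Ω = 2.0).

R_n/Ω ≈ 402 kN

E62XX → F_EXX = 620 MPa.
Effective throat t_e = 0.707 × 12 = 8.484 mm.
Total length L = 255 mm; A_we = 8.484 × 255 = 2163 mm².
F_nw = 0.6 F_EXX = 0.6 × 620 = 372 MPa.
R_n = 372 × 2163 × 10⁻³ = 804.8 kN; R_n/Ω = 804.8/2.0 = 402.4 kN.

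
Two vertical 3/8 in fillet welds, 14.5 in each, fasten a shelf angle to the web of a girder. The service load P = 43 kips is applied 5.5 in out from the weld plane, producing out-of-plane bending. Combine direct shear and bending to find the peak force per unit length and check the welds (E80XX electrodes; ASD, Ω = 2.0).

f_max ≈ 3.69 kip/in; adequate

E80XX → F_EXX = 80 ksi.
L_w = 2 × 14.5 = 29 in; section modulus (unit throat) S = 2 × L²/6 = 70.08 in².
Direct shear f_v = P/L_w = 43/29 = 1.483 kip/in.
Moment M = P × e = 43 × 5.5 = 236.5 kip·in; bending f_b = M/S = 3.375 kip/in.
f_max = √(f_v² + f_b²) = √(1.483² + 3.375²) = 3.686 kip/in.
r_n/Ω = (1/2.0) × 0.6 × 80 × (0.707 × 0.375) = 6.363 kip/in → adequate.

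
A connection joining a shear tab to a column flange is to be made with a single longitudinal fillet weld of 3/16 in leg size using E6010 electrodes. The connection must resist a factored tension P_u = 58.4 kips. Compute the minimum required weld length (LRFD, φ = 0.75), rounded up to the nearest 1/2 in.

E60XX → F_EXX = 60 ksi.
Throat t_e = 0.707 × 0.1875 = 0.1326 in.
φr_n = 0.75 × 0.6 × 60 × 0.1326 = 3.579 kips/in.
L_req = P_u / φr_n = 58.4 / 3.579 = 16.32 in total.
Round up → use L = 16.5 in.

L = 16.5 in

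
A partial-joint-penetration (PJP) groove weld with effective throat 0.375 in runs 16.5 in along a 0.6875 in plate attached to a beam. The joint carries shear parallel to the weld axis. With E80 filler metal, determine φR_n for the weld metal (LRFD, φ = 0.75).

E80XX → F_EXX = 80 ksi.
Effective throat (given) t_e = 0.375 in.
A_we = 0.375 × 16.5 = 6.188 in².
F_nw = 0.6 F_EXX = 48 ksi.
φR_n = 0.75 × 48 × 6.188 = 222.8 kips.

φR_n ≈ 223 kips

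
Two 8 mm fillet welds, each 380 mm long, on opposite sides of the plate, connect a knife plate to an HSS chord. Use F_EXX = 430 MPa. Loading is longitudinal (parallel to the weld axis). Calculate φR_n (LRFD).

φR_n ≈ 832 kN

Effective throat t_e = 0.707 × 8 = 5.656 mm.
Total length L = 760 mm; A_we = 5.656 × 760 = 4299 mm².
F_nw = 0.6 F_EXX = 0.6 × 430 = 258 MPa.
φR_n = 0.75 × 258 × 4299 × 10⁻³ = 831.8 kN.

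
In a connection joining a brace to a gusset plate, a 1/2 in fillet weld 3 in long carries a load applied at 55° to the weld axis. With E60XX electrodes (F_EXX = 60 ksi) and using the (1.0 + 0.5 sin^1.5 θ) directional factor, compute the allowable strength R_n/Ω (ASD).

t_e = 0.707 × 0.5 = 0.3535 in; A_we = 0.3535 × 3 = 1.06 in².
Directional factor: 1.0 + 0.5 sin^1.5(55°) = 1.371.
F_nw = 0.6 × 60 × 1.371 = 49.35 ksi.
R_n/Ω = (49.35 × 1.06) / 2.0 = 26.17 kips.

R_n/Ω ≈ 26.2 kips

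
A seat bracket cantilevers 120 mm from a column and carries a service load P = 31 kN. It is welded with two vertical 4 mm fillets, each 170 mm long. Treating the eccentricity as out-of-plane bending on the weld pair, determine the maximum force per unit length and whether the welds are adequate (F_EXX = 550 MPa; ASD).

L_w = 2 × 170 = 340 mm; section modulus (unit throat) S = 2 × L²/6 = 9633 mm².
Direct shear f_v = P/L_w = 31×10³/340 = 91.18 N/mm.
Moment M = P × e = 31×10³ × 120 = 3720000 N·mm; bending f_b = M/S = 386.2 N/mm.
f_max = √(f_v² + f_b²) = √(91.18² + 386.2²) = 396.8 N/mm.
r_n/Ω = (1/2.0) × 0.6 × 550 × (0.707 × 4) = 466.6 N/mm → adequate.

f_max ≈ 397 N/mm; adequate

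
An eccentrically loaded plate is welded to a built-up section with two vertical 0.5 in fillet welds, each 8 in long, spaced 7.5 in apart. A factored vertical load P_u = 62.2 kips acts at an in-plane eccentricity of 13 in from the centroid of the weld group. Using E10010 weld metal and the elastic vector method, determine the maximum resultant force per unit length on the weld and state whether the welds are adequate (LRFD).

f_max ≈ 17.2 kip/in; NOT adequate

E100XX → F_EXX = 100 ksi.
Total weld length L_w = 16 in. Treat welds as unit-width lines.
Polar moment about centroid: J = 2[d³/12 + d(b/2)²] = 2[8³/12 + 8×3.75²] = 310.3 in³.
Direct shear f_v = P/L_w = 62.2 / 16 = 3.888 kip/in (vertical).
Torsion M = P·e = 62.2 × 13 = 808.6 kip·in.
Critical point at (x, y) = (3.75, 4) from centroid. f_tx = M·y/J = 10.42 kip/in; f_ty = M·x/J = 9.771 kip/in.
Resultant f_max = √[f_tx² + (f_v + f_ty)²] = √[10.42² + (3.888 + 9.771)²] = 17.18 kip/in.
Capacity per unit length: φr_n = 0.75 × 0.6 × 100 × (0.707 × 0.5) = 15.91 kip/in.
17.18 > 15.91 → NOT adequate.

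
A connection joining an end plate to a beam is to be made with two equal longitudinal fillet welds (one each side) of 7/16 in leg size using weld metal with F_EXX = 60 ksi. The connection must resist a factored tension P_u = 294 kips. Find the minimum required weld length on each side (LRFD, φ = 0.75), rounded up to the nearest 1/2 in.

Throat t_e = 0.707 × 0.4375 = 0.3093 in.
φr_n = 0.75 × 0.6 × 60 × 0.3093 = 8.351 kips/in.
L_req = P_u / φr_n = 294 / 8.351 = 35.2 in total.
Per side: 35.2 / 2 = 17.6 in.
Round up → use L = 18 in on each side.

L = 18 in on each side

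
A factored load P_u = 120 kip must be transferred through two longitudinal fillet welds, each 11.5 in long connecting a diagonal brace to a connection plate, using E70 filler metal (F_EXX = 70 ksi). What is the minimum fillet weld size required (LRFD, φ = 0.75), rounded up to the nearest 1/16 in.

Total weld length L = 23 in.
Required throat t_e = P_u / (φ × 0.6 F_EXX × L) = 120 / (0.75 × 0.6 × 70 × 23) = 0.1656 in.
Required leg w = t_e / 0.707 = 0.2343 in → use 1/4 in.

w = 1/4 in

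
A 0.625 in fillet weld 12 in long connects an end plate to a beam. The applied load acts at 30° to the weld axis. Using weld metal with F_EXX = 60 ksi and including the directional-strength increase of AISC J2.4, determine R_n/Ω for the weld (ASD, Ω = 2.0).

R_n/Ω ≈ 112 kips

t_e = 0.707 × 0.625 = 0.4419 in; A_we = 0.4419 × 12 = 5.302 in².
Directional factor: 1.0 + 0.5 sin^1.5(30°) = 1.177.
F_nw = 0.6 × 60 × 1.177 = 42.36 ksi.
R_n/Ω = (42.36 × 5.302) / 2.0 = 112.3 kips.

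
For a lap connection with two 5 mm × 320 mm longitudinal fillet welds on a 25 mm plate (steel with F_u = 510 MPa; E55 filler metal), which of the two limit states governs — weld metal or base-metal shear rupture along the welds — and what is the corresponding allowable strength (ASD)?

R_n/Ω ≈ 373 kN (weld metal governs)

E55XX → F_EXX = 550 MPa.
t_e = 0.707 × 5 = 3.535 mm; L = 640 mm.
Weld metal: R_n/Ω = (1/2.0) × 0.6 × 550 × 3.535 × 640 × 10⁻³ = 373.3 kN.
Base metal (shear rupture): R_n/Ω = (1/2.0) × 0.6 × 510 × 25 × 640 × 10⁻³ = 2448 kN.
Governing: weld metal.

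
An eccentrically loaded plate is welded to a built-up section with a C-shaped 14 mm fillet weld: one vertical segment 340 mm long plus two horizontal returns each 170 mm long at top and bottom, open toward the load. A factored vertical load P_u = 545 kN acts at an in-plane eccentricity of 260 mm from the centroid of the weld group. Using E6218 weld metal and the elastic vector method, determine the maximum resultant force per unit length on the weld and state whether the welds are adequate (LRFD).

f_max ≈ 2550 N/mm; adequate

E62XX → F_EXX = 620 MPa.
Total weld length L_w = 680 mm. Treat welds as unit-width lines.
Centroid: x̄ = 2×170×85 / 680 = 42.5 mm from the vertical weld.
Polar moment about centroid: J = I_x + I_y = [340³/12 + 2×170×170²] + [340×42.5² + 2(170³/12 + 170×42.5²)] = 15150000 mm³.
Direct shear f_v = P/L_w = 545×10³ / 680 = 801.5 N/mm (vertical).
Torsion M = P·e = 545×10³ × 260 = 141700000 N·mm.
Critical point at (x, y) = (127.5, 170) from centroid. f_tx = M·y/J = 1590 N/mm; f_ty = M·x/J = 1193 N/mm.
Resultant f_max = √[f_tx² + (f_v + f_ty)²] = √[1590² + (801.5 + 1193)²] = 2551 N/mm.
Capacity per unit length: φr_n = 0.75 × 0.6 × 620 × (0.707 × 14) = 2762 N/mm.
2551 ≤ 2762 → adequate.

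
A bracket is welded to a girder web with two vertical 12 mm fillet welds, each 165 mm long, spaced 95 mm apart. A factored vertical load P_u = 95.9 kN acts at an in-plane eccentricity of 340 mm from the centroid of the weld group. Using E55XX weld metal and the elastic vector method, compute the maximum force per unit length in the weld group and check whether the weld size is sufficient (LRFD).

f_max ≈ 2240 N/mm; NOT adequate

E55XX → F_EXX = 550 MPa.
Total weld length L_w = 330 mm. Treat welds as unit-width lines.
Polar moment about centroid: J = 2[d³/12 + d(b/2)²] = 2[165³/12 + 165×47.5²] = 1493000 mm³.
Direct shear f_v = P/L_w = 95.9×10³ / 330 = 290.6 N/mm (vertical).
Torsion M = P·e = 95.9×10³ × 340 = 32606000 N·mm.
Critical point at (x, y) = (47.5, 82.5) from centroid. f_tx = M·y/J = 1801 N/mm; f_ty = M·x/J = 1037 N/mm.
Resultant f_max = √[f_tx² + (f_v + f_ty)²] = √[1801² + (290.6 + 1037)²] = 2238 N/mm.
Capacity per unit length: φr_n = 0.75 × 0.6 × 550 × (0.707 × 12) = 2100 N/mm.
2238 > 2100 → NOT adequate.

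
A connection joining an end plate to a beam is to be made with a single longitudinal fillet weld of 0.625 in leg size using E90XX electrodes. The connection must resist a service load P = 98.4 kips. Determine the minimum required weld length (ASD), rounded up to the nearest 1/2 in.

E90XX → F_EXX = 90 ksi.
Throat t_e = 0.707 × 0.625 = 0.4419 in.
r_n/Ω = (0.6 × 90 × 0.4419) / 2.0 = 11.93 kip/in.
L_req = P / (r_n/Ω) = 98.4 / 11.93 = 8.248 in total.
Round up → use L = 8.5 in.

L = 8.5 in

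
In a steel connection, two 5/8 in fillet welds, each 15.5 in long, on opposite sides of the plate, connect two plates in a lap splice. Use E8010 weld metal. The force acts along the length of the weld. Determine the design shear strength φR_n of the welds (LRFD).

φR_n ≈ 493 kip

E80XX → F_EXX = 80 ksi.
Effective throat t_e = 0.707 × 0.625 = 0.4419 in.
Total length L = 31 in; A_we = 0.4419 × 31 = 13.7 in².
F_nw = 0.6 F_EXX = 0.6 × 80 = 48 ksi.
φR_n = 0.75 × 48 × 13.7 = 493.1 kip.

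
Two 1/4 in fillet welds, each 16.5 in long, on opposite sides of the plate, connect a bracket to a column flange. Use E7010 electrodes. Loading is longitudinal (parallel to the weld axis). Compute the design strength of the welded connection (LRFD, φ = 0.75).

φR_n ≈ 184 kip

E70XX → F_EXX = 70 ksi.
Effective throat t_e = 0.707 × 0.25 = 0.1767 in.
Total length L = 33 in; A_we = 0.1767 × 33 = 5.833 in².
F_nw = 0.6 F_EXX = 0.6 × 70 = 42 ksi.
φR_n = 0.75 × 42 × 5.833 = 183.7 kip.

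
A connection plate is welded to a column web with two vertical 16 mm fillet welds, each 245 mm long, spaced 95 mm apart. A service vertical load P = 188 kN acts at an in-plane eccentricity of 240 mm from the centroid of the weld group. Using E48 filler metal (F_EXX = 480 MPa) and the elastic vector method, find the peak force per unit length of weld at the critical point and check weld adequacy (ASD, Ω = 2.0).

Total weld length L_w = 490 mm. Treat welds as unit-width lines.
Polar moment about centroid: J = 2[d³/12 + d(b/2)²] = 2[245³/12 + 245×47.5²] = 3557000 mm³.
Direct shear f_v = P/L_w = 188×10³ / 490 = 383.7 N/mm (vertical).
Torsion M = P·e = 188×10³ × 240 = 45120000 N·mm.
Critical point at (x, y) = (47.5, 122.5) from centroid. f_tx = M·y/J = 1554 N/mm; f_ty = M·x/J = 602.6 N/mm.
Resultant f_max = √[f_tx² + (f_v + f_ty)²] = √[1554² + (383.7 + 602.6)²] = 1841 N/mm.
Capacity per unit length: r_n/Ω = (1/2.0) × 0.6 × 480 × (0.707 × 16) = 1629 N/mm.
1841 > 1629 → NOT adequate.

f_max ≈ 1840 N/mm; NOT adequate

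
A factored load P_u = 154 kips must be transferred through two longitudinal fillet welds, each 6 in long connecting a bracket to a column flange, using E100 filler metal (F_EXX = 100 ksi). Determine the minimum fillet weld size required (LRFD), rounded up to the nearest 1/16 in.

Total weld length L = 12 in.
Required throat t_e = P_u / (φ × 0.6 F_EXX × L) = 154 / (0.75 × 0.6 × 100 × 12) = 0.2852 in.
Required leg w = t_e / 0.707 = 0.4034 in → use 7/16 in.

w = 7/16 in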